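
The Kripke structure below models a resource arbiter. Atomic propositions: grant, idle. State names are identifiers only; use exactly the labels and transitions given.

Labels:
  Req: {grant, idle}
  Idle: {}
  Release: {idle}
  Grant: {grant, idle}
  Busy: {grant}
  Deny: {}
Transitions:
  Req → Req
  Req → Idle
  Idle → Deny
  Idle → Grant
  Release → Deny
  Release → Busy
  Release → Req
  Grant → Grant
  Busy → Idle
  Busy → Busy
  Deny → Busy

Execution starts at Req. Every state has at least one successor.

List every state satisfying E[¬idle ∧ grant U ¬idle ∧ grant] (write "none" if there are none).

States satisfying ¬idle ∧ grant: {Busy}.
States satisfying E[¬idle ∧ grant U ¬idle ∧ grant]: {Busy}.

{Busy}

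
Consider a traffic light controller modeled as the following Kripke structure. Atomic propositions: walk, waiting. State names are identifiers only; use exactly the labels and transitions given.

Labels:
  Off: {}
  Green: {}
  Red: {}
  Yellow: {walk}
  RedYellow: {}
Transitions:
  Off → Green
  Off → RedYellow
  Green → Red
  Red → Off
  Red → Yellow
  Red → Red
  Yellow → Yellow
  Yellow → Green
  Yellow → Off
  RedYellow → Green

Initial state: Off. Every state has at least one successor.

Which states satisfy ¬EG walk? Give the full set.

{Off, Green, Red, RedYellow}

States satisfying walk: {Yellow}.
States satisfying EG walk: {Yellow}.
States satisfying ¬EG walk: {Off, Green, Red, RedYellow}.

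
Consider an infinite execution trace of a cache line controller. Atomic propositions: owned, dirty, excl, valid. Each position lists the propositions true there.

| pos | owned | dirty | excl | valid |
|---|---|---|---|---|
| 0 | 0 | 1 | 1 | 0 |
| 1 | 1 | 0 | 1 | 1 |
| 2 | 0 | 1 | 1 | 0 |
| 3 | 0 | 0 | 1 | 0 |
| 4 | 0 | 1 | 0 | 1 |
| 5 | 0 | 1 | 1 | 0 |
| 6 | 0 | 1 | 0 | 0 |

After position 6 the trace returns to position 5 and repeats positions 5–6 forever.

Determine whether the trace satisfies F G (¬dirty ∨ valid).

Violated

G (¬dirty ∨ valid) is false at every position 0..6, so it never becomes true and F G (¬dirty ∨ valid) fails.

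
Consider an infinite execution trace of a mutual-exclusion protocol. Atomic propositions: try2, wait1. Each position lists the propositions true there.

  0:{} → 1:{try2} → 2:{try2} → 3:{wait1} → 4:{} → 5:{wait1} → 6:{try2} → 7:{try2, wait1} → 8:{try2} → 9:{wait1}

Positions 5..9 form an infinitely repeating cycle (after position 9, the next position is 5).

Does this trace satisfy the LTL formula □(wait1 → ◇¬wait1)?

Satisfied

wait1 → ◇¬wait1 holds at every position 0..9, and those are all positions ever visited, so □(wait1 → ◇¬wait1) holds.
Positions where wait1 holds: 3, 5, 7, 9.
Check ◇¬wait1 at each: 3→ok, 5→ok, 7→ok, 9→ok.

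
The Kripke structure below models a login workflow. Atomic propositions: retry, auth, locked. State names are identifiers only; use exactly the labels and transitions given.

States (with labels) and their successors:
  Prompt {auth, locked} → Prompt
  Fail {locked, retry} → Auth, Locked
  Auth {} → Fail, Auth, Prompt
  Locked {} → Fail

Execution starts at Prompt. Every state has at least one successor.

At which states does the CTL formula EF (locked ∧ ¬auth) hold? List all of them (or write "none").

{Fail, Auth, Locked}

States satisfying locked ∧ ¬auth: {Fail}.
States satisfying EF (locked ∧ ¬auth): {Fail, Auth, Locked}.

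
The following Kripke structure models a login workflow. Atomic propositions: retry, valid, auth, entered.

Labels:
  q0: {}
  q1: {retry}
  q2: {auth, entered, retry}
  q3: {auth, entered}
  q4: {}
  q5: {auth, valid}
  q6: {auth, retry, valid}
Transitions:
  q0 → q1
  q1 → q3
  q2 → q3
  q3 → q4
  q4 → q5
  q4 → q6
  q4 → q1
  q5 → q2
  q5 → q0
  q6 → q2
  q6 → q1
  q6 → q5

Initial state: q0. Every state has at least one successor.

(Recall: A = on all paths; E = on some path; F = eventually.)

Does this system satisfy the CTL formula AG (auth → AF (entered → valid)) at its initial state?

States satisfying auth → AF (entered → valid): {q0, q1, q2, q3, q4, q5, q6}.
States satisfying AG (auth → AF (entered → valid)): {q0, q1, q2, q3, q4, q5, q6}.
Every state reachable from q0 satisfies auth → AF (entered → valid).
q0 ∈ Sat(AG (auth → AF (entered → valid))).

Yes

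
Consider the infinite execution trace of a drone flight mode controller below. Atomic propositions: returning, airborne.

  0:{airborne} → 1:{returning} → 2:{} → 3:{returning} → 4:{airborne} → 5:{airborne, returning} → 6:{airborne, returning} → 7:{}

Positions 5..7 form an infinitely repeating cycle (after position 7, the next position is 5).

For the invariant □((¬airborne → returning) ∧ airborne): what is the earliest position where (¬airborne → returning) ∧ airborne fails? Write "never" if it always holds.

1

Check (¬airborne → returning) ∧ airborne at each position in order: 0 ✓.
At position 1 the labels are {returning}, so (¬airborne → returning) ∧ airborne is false there. This is the first violation.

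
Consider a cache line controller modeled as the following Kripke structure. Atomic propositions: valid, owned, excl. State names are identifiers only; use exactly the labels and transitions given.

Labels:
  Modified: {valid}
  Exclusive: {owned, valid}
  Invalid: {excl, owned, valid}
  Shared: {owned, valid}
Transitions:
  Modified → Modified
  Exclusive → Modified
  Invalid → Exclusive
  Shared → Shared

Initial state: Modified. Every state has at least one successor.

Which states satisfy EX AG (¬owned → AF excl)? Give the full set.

{Shared}

States satisfying AG (¬owned → AF excl): {Shared}.
States satisfying EX AG (¬owned → AF excl): {Shared}.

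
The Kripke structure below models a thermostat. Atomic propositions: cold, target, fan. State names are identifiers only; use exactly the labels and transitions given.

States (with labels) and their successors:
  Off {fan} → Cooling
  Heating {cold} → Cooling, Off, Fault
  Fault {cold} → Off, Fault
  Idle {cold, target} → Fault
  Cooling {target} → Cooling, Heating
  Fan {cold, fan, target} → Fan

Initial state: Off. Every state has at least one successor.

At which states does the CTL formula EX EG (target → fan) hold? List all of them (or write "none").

{Heating, Fault, Idle, Cooling, Fan}

States satisfying EG (target → fan): {Heating, Fault, Fan}.
States satisfying EX EG (target → fan): {Heating, Fault, Idle, Cooling, Fan}.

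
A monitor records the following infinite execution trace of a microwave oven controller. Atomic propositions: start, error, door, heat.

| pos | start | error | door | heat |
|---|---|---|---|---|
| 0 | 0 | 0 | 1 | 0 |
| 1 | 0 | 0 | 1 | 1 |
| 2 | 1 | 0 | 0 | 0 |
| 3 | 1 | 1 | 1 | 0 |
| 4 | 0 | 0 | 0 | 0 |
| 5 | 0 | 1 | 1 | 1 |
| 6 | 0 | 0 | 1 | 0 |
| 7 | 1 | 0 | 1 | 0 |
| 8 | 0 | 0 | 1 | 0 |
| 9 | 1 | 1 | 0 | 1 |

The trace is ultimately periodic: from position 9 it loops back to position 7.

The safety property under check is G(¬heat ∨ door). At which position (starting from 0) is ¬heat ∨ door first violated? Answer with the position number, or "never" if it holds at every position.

9

Check ¬heat ∨ door at each position in order: 0 ✓, 1 ✓, 2 ✓, 3 ✓, 4 ✓, 5 ✓, 6 ✓, 7 ✓, 8 ✓.
At position 9 the labels are {error, heat, start}, so ¬heat ∨ door is false there. This is the first violation.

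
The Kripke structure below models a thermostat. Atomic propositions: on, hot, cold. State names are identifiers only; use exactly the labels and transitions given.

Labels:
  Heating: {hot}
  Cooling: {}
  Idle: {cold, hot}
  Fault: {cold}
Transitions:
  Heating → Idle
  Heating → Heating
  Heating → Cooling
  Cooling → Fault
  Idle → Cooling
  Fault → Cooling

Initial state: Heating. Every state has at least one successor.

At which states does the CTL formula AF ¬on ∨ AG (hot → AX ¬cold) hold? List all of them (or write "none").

{Heating, Cooling, Idle, Fault}

States satisfying ¬on: {Heating, Cooling, Idle, Fault}.
States satisfying AF ¬on: {Heating, Cooling, Idle, Fault}.
States satisfying hot → AX ¬cold: {Cooling, Idle, Fault}.
States satisfying AG (hot → AX ¬cold): {Cooling, Idle, Fault}.
States satisfying AF ¬on ∨ AG (hot → AX ¬cold): {Heating, Cooling, Idle, Fault}.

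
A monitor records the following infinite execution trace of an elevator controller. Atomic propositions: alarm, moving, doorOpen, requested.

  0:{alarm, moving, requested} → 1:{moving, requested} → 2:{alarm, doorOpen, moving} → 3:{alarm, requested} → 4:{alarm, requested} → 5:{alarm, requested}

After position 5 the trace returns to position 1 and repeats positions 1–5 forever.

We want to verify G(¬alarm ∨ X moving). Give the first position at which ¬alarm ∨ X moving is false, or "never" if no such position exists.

2

Check ¬alarm ∨ X moving at each position in order: 0 ✓, 1 ✓.
At position 2 the labels are {alarm, doorOpen, moving} and the next position 3 has {alarm, requested}, so ¬alarm ∨ X moving is false there. This is the first violation.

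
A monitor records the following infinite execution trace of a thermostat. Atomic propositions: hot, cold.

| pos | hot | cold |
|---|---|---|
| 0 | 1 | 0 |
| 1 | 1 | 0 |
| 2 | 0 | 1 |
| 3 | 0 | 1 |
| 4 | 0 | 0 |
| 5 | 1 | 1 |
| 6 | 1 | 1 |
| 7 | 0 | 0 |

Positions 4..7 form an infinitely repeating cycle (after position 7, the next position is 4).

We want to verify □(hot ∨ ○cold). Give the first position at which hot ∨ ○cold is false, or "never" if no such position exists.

3

Check hot ∨ ○cold at each position in order: 0 ✓, 1 ✓, 2 ✓.
At position 3 the labels are {cold} and the next position 4 has {}, so hot ∨ ○cold is false there. This is the first violation.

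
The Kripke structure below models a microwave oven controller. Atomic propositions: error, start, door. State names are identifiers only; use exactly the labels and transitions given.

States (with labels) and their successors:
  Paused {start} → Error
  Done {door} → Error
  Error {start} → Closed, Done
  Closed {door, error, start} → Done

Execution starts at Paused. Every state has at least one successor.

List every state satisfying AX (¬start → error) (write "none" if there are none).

{Paused, Done}

States satisfying ¬start → error: {Paused, Error, Closed}.
States satisfying AX (¬start → error): {Paused, Done}.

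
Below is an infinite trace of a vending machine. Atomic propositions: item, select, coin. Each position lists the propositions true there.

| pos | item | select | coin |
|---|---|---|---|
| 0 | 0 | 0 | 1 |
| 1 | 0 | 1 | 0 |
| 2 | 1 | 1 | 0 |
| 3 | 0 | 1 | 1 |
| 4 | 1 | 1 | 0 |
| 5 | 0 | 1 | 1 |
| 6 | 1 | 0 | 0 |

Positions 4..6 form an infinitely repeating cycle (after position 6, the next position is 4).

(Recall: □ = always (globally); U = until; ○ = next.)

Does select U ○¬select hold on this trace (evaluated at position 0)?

Walking from position 0: at position 0, ○¬select has not yet held and select fails, so select U ○¬select is false.

Does not hold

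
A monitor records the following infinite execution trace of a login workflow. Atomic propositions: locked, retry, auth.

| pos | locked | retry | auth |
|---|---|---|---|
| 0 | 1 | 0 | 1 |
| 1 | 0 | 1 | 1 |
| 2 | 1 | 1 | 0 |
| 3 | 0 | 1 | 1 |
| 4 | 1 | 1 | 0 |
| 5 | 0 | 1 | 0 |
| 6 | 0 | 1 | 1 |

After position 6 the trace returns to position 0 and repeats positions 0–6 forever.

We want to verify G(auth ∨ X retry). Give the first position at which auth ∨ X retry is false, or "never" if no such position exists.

auth ∨ X retry holds at every position 0..6, and those are all the positions the trace ever visits, so the invariant G(auth ∨ X retry) is never violated.

never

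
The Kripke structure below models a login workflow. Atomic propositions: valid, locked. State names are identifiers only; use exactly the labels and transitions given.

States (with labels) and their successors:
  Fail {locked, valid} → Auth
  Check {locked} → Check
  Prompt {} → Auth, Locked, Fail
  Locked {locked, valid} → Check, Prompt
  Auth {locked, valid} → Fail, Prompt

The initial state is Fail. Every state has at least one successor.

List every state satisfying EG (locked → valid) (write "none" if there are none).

{Fail, Prompt, Locked, Auth}

States satisfying locked → valid: {Fail, Prompt, Locked, Auth}.
States satisfying EG (locked → valid): {Fail, Prompt, Locked, Auth}.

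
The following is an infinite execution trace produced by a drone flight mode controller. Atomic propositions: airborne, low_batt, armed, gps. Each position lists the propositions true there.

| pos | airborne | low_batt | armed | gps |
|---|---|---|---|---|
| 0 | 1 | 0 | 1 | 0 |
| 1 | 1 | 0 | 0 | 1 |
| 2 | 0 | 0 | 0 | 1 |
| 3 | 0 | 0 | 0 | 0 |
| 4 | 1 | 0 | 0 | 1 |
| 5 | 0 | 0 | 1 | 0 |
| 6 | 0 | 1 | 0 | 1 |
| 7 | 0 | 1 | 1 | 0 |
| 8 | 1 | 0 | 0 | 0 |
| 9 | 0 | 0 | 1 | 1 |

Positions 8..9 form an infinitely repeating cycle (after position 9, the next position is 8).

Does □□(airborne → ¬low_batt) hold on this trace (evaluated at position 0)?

□(airborne → ¬low_batt) holds at every position 0..9, and those are all positions ever visited, so □□(airborne → ¬low_batt) holds.

Yes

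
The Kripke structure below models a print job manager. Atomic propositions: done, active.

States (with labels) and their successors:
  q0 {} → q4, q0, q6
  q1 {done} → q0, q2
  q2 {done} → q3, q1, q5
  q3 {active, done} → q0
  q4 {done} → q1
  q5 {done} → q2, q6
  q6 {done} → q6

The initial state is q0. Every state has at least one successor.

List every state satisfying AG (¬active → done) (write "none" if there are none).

{q6}

States satisfying ¬active → done: {q1, q2, q3, q4, q5, q6}.
States satisfying AG (¬active → done): {q6}.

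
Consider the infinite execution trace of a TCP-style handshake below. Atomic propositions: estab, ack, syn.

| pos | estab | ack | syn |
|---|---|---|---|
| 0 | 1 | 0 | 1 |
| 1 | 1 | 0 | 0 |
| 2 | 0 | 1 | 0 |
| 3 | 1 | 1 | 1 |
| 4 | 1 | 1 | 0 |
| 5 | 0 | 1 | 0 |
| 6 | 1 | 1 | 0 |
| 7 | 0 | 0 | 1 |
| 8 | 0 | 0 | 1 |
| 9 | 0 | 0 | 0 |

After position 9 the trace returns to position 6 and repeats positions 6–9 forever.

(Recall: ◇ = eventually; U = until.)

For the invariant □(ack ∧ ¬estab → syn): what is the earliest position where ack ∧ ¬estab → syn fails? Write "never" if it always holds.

2

Check ack ∧ ¬estab → syn at each position in order: 0 ✓, 1 ✓.
At position 2 the labels are {ack}, so ack ∧ ¬estab → syn is false there. This is the first violation.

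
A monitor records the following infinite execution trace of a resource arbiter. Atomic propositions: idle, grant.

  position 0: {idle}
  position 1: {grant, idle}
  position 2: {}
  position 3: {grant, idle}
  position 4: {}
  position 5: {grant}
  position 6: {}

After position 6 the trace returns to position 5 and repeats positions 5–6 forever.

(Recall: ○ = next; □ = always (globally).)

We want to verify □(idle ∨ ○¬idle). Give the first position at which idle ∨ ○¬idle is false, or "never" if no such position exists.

Check idle ∨ ○¬idle at each position in order: 0 ✓, 1 ✓.
At position 2 the labels are {} and the next position 3 has {grant, idle}, so idle ∨ ○¬idle is false there. This is the first violation.

2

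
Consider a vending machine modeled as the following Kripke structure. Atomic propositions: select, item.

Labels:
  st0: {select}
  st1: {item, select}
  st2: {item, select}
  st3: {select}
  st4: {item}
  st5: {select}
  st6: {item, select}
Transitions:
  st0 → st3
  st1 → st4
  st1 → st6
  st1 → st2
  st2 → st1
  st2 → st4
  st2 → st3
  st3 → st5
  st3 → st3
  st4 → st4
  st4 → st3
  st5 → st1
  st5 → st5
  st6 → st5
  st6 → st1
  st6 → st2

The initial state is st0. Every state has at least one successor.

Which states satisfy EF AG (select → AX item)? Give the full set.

none

States satisfying AG (select → AX item): ∅.
States satisfying EF AG (select → AX item): ∅.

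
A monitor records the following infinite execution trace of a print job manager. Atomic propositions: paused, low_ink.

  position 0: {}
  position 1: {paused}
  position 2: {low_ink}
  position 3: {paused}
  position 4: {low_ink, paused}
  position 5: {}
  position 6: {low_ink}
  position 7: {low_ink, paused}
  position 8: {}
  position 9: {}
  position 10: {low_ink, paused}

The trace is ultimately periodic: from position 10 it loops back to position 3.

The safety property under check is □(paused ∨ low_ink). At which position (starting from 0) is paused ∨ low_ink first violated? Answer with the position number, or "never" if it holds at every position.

At position 0 the labels are {}, so paused ∨ low_ink is false there. This is the first violation.

0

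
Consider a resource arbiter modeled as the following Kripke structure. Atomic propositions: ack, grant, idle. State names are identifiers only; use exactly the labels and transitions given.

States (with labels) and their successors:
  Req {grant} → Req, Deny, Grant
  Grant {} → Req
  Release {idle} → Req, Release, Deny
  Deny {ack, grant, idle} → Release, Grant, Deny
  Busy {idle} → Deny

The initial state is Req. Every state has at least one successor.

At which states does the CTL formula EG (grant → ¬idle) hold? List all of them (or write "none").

States satisfying grant → ¬idle: {Req, Grant, Release, Busy}.
States satisfying EG (grant → ¬idle): {Req, Grant, Release}.

{Req, Grant, Release}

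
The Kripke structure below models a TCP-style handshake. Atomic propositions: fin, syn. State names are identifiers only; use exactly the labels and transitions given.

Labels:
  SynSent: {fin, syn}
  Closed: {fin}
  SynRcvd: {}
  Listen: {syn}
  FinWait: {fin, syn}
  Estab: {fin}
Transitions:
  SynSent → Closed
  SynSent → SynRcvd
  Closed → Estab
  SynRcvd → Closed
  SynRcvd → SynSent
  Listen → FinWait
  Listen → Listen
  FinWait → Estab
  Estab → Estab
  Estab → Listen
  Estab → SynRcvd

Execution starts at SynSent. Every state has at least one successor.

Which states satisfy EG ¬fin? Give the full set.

States satisfying ¬fin: {SynRcvd, Listen}.
States satisfying EG ¬fin: {Listen}.

{Listen}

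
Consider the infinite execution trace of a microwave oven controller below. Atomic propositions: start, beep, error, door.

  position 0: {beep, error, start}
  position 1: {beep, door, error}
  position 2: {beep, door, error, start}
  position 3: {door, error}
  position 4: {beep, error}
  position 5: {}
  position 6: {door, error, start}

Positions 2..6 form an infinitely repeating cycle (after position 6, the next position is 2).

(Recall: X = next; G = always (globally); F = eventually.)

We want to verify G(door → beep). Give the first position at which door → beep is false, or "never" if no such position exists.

Check door → beep at each position in order: 0 ✓, 1 ✓, 2 ✓.
At position 3 the labels are {door, error}, so door → beep is false there. This is the first violation.

3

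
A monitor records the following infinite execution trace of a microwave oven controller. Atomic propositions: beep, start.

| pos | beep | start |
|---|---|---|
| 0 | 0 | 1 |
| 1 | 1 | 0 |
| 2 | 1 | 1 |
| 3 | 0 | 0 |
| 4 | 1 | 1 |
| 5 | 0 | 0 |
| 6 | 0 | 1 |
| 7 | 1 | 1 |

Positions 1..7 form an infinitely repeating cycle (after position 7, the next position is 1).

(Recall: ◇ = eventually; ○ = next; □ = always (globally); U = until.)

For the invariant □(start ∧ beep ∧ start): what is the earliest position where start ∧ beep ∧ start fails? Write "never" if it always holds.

At position 0 the labels are {start}, so start ∧ beep ∧ start is false there. This is the first violation.

0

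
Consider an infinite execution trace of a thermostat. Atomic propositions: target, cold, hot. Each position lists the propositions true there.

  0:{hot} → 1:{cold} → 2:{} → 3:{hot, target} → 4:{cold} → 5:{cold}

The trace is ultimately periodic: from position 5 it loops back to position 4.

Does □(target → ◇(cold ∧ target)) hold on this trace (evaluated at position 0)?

No

target → ◇(cold ∧ target) must hold at every position from 0 onward. It fails at position 3, so □(target → ◇(cold ∧ target)) is false.
Positions where target holds: 3.
Check ◇(cold ∧ target) at each: 3→fails.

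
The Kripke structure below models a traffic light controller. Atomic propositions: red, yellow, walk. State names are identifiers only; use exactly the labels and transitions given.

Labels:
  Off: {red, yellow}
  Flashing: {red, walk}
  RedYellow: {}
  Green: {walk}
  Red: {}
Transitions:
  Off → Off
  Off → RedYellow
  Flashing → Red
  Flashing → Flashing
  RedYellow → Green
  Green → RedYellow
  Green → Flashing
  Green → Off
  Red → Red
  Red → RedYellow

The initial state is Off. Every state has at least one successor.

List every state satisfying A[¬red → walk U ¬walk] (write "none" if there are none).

States satisfying ¬red → walk: {Off, Flashing, Green}.
States satisfying ¬walk: {Off, RedYellow, Red}.
States satisfying A[¬red → walk U ¬walk]: {Off, RedYellow, Red}.

{Off, RedYellow, Red}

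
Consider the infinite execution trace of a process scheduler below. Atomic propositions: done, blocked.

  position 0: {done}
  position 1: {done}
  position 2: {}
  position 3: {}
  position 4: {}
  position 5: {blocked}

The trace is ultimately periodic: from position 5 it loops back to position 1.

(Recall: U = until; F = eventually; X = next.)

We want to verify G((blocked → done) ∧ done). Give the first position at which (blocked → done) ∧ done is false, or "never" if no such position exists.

Check (blocked → done) ∧ done at each position in order: 0 ✓, 1 ✓.
At position 2 the labels are {}, so (blocked → done) ∧ done is false there. This is the first violation.

2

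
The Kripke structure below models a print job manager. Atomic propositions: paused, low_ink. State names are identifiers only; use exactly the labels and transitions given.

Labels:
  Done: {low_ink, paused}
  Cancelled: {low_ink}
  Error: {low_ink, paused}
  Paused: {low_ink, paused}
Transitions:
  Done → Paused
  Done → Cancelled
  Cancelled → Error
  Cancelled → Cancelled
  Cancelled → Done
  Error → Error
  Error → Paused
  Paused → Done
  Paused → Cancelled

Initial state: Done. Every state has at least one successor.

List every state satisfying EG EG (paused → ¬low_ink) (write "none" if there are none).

States satisfying EG (paused → ¬low_ink): {Cancelled}.
States satisfying EG EG (paused → ¬low_ink): {Cancelled}.

{Cancelled}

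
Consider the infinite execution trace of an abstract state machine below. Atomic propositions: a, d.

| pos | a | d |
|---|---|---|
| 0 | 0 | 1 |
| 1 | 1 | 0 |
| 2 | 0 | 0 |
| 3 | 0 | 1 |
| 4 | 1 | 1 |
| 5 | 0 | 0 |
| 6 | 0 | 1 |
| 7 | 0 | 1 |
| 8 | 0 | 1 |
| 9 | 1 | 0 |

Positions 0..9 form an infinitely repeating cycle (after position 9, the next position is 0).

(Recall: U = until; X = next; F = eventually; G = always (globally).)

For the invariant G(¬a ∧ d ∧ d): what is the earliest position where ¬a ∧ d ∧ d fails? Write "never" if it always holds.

Check ¬a ∧ d ∧ d at each position in order: 0 ✓.
At position 1 the labels are {a}, so ¬a ∧ d ∧ d is false there. This is the first violation.

1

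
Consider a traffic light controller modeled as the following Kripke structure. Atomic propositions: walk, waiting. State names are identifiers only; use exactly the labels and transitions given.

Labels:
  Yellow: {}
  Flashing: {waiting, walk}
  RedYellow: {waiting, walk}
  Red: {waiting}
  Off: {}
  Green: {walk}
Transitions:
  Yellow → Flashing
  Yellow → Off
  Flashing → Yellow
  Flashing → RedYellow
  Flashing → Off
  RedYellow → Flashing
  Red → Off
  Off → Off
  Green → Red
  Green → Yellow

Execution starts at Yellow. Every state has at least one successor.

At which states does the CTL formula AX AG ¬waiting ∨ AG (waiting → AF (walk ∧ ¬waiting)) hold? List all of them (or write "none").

{Red, Off}

States satisfying AG ¬waiting: {Off}.
States satisfying AX AG ¬waiting: {Red, Off}.
States satisfying waiting → AF (walk ∧ ¬waiting): {Yellow, Off, Green}.
States satisfying AG (waiting → AF (walk ∧ ¬waiting)): {Off}.
States satisfying AX AG ¬waiting ∨ AG (waiting → AF (walk ∧ ¬waiting)): {Red, Off}.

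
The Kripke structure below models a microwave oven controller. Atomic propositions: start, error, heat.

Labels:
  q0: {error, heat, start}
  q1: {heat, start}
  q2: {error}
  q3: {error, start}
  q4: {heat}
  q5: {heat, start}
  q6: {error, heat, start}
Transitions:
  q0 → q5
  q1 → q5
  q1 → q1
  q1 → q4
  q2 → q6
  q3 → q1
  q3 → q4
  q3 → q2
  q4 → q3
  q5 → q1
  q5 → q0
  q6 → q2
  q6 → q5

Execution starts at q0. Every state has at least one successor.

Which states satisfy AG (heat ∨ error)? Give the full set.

States satisfying heat ∨ error: {q0, q1, q2, q3, q4, q5, q6}.
States satisfying AG (heat ∨ error): {q0, q1, q2, q3, q4, q5, q6}.

{q0, q1, q2, q3, q4, q5, q6}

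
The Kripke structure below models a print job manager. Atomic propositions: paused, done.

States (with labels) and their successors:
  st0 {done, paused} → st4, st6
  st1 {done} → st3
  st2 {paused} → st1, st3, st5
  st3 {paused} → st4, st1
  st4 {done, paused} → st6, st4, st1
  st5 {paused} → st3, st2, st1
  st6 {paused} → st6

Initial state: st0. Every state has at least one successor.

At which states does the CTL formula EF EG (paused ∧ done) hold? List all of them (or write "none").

{st0, st1, st2, st3, st4, st5}

States satisfying EG (paused ∧ done): {st0, st4}.
States satisfying EF EG (paused ∧ done): {st0, st1, st2, st3, st4, st5}.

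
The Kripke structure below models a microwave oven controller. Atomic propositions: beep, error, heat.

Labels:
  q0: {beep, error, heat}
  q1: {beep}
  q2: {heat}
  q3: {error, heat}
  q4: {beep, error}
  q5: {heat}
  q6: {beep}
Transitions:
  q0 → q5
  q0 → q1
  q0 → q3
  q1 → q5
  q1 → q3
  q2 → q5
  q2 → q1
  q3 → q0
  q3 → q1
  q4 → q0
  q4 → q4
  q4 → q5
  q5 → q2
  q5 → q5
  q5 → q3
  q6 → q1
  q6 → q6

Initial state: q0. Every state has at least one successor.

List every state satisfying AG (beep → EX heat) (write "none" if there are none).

{q0, q1, q2, q3, q4, q5}

States satisfying beep → EX heat: {q0, q1, q2, q3, q4, q5}.
States satisfying AG (beep → EX heat): {q0, q1, q2, q3, q4, q5}.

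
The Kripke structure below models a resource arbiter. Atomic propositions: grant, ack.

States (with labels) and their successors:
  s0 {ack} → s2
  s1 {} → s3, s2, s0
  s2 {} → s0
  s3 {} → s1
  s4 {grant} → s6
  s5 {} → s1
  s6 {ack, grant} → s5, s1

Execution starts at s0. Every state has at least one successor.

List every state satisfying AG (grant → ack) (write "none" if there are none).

{s0, s1, s2, s3, s5, s6}

States satisfying grant → ack: {s0, s1, s2, s3, s5, s6}.
States satisfying AG (grant → ack): {s0, s1, s2, s3, s5, s6}.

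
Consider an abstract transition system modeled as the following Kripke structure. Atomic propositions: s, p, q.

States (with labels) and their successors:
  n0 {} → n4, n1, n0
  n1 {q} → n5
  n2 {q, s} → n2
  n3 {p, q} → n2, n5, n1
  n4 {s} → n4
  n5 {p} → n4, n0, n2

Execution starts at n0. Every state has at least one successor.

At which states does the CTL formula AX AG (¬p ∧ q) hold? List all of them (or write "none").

{n2}

States satisfying AG (¬p ∧ q): {n2}.
States satisfying AX AG (¬p ∧ q): {n2}.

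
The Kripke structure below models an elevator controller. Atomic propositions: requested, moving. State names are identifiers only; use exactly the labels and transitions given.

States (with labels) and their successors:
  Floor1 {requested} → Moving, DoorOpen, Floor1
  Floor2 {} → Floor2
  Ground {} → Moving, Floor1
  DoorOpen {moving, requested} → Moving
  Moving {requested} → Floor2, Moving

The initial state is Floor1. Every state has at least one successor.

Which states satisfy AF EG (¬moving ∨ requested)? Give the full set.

{Floor1, Floor2, Ground, DoorOpen, Moving}

States satisfying EG (¬moving ∨ requested): {Floor1, Floor2, Ground, DoorOpen, Moving}.
States satisfying AF EG (¬moving ∨ requested): {Floor1, Floor2, Ground, DoorOpen, Moving}.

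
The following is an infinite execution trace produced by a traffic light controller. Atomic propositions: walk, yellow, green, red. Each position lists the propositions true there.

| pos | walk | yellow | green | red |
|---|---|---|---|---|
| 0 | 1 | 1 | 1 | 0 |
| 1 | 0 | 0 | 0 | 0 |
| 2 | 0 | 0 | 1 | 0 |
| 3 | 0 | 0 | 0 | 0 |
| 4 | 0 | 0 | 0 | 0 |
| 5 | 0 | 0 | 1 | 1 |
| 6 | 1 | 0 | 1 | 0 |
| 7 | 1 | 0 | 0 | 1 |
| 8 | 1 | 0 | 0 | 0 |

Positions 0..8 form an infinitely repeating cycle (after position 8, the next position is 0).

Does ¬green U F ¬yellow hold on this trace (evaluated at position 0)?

Walking from position 0: F ¬yellow first holds at position 0, and ¬green holds at every earlier position along the way, so ¬green U F ¬yellow holds.

Yes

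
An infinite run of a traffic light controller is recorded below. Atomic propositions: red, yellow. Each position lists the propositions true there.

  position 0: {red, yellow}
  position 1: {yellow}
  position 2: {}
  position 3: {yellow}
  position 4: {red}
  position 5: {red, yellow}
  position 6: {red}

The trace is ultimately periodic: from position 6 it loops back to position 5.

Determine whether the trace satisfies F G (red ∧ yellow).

G (red ∧ yellow) is false at every position 0..6, so it never becomes true and F G (red ∧ yellow) fails.

Violated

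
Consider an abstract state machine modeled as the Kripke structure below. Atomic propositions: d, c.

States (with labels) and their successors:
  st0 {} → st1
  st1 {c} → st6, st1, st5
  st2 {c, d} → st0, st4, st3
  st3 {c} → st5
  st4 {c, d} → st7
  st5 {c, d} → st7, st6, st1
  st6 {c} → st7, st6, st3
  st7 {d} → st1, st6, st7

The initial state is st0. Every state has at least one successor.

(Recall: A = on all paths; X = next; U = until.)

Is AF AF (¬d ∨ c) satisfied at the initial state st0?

States satisfying AF (¬d ∨ c): {st0, st1, st2, st3, st4, st5, st6}.
States satisfying AF AF (¬d ∨ c): {st0, st1, st2, st3, st4, st5, st6}.
st0 ∈ Sat(AF AF (¬d ∨ c)).

Holds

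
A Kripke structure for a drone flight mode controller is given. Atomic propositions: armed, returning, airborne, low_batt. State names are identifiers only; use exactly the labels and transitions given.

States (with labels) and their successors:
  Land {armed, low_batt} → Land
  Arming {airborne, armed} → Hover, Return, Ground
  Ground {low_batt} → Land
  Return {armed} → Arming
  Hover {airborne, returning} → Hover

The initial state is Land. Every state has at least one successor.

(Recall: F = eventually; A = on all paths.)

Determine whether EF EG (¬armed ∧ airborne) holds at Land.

States satisfying EG (¬armed ∧ airborne): {Hover}.
States satisfying EF EG (¬armed ∧ airborne): {Arming, Return, Hover}.
No suitable path/successor from Land witnesses the formula.
Land ∉ Sat(EF EG (¬armed ∧ airborne)).

Does not hold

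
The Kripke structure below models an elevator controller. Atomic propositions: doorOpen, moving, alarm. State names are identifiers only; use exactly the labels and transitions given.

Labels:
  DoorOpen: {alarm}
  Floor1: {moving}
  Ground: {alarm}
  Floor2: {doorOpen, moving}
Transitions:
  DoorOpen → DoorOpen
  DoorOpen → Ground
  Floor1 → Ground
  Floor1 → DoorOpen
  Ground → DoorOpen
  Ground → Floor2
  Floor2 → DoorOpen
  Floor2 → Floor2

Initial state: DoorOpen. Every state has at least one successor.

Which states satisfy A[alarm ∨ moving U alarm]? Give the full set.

{DoorOpen, Floor1, Ground}

States satisfying alarm ∨ moving: {DoorOpen, Floor1, Ground, Floor2}.
States satisfying alarm: {DoorOpen, Ground}.
States satisfying A[alarm ∨ moving U alarm]: {DoorOpen, Floor1, Ground}.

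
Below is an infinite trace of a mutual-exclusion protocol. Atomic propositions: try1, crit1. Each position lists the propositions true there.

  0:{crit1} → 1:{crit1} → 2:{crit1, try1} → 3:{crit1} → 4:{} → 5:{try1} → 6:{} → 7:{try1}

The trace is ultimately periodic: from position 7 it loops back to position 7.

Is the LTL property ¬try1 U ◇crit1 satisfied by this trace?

Holds

Walking from position 0: ◇crit1 first holds at position 0, and ¬try1 holds at every earlier position along the way, so ¬try1 U ◇crit1 holds.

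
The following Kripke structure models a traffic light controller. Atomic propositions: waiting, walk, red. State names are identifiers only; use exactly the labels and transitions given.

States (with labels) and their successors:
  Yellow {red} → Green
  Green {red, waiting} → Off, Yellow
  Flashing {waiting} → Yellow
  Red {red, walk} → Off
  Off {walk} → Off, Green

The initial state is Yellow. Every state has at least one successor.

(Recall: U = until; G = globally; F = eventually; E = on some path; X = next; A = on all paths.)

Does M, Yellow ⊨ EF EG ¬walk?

States satisfying EG ¬walk: {Yellow, Green, Flashing}.
States satisfying EF EG ¬walk: {Yellow, Green, Flashing, Red, Off}.
Some path from Yellow reaches a state where EG ¬walk holds.
Yellow ∈ Sat(EF EG ¬walk).

Satisfied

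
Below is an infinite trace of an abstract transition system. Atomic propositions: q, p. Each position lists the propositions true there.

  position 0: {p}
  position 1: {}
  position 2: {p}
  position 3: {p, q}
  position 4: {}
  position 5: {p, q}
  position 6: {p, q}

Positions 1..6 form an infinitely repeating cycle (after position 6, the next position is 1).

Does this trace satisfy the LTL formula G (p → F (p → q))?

p → F (p → q) holds at every position 0..6, and those are all positions ever visited, so G (p → F (p → q)) holds.
Positions where p holds: 0, 2, 3, 5, 6.
Check F (p → q) at each: 0→ok, 2→ok, 3→ok, 5→ok, 6→ok.

Satisfied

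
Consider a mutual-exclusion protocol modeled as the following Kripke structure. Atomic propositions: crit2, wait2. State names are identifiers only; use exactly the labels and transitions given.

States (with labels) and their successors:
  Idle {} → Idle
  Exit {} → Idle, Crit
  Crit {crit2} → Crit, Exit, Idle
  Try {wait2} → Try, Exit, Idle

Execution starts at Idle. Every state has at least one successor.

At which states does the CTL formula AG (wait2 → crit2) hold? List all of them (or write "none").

{Idle, Exit, Crit}

States satisfying wait2 → crit2: {Idle, Exit, Crit}.
States satisfying AG (wait2 → crit2): {Idle, Exit, Crit}.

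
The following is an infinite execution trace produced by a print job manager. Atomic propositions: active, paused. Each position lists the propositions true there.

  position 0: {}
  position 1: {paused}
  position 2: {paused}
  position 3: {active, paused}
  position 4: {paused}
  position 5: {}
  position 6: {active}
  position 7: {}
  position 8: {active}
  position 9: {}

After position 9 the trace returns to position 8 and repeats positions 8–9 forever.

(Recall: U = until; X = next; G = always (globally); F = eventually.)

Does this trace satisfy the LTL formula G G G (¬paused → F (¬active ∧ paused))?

Does not hold

G G (¬paused → F (¬active ∧ paused)) must hold at every position from 0 onward. It fails at position 0, so G G G (¬paused → F (¬active ∧ paused)) is false.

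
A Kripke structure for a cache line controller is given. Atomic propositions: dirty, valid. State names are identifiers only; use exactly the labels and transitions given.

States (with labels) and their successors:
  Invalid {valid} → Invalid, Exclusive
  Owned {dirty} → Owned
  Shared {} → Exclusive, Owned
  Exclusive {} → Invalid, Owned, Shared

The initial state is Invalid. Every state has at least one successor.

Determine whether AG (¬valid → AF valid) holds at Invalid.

Does not hold

States satisfying ¬valid → AF valid: {Invalid}.
States satisfying AG (¬valid → AF valid): ∅.
Exclusive is reachable from Invalid and violates ¬valid → AF valid, so AG fails at Invalid.
Invalid ∉ Sat(AG (¬valid → AF valid)).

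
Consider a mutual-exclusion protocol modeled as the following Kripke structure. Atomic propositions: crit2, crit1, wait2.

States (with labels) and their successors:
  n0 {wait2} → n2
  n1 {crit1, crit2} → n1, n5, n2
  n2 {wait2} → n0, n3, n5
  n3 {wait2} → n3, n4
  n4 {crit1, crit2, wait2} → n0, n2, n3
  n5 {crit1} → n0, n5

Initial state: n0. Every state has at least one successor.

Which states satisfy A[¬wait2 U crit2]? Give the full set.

{n1, n4}

States satisfying ¬wait2: {n1, n5}.
States satisfying crit2: {n1, n4}.
States satisfying A[¬wait2 U crit2]: {n1, n4}.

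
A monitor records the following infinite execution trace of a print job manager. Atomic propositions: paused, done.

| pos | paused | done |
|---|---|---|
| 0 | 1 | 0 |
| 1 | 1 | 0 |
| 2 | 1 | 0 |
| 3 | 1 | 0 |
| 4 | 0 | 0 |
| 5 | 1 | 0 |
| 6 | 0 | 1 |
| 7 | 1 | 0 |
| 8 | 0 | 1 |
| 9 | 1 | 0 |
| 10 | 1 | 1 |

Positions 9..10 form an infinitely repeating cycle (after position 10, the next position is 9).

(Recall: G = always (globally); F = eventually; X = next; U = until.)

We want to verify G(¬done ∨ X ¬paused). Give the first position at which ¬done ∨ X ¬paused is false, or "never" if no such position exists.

Check ¬done ∨ X ¬paused at each position in order: 0 ✓, 1 ✓, 2 ✓, 3 ✓, 4 ✓, 5 ✓.
At position 6 the labels are {done} and the next position 7 has {paused}, so ¬done ∨ X ¬paused is false there. This is the first violation.

6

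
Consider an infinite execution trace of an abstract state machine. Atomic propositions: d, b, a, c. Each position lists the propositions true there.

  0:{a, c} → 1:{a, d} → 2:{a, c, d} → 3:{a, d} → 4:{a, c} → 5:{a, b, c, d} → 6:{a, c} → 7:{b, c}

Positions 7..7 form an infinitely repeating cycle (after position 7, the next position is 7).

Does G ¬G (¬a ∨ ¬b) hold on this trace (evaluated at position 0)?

¬G (¬a ∨ ¬b) must hold at every position from 0 onward. It fails at position 6, so G ¬G (¬a ∨ ¬b) is false.

Violated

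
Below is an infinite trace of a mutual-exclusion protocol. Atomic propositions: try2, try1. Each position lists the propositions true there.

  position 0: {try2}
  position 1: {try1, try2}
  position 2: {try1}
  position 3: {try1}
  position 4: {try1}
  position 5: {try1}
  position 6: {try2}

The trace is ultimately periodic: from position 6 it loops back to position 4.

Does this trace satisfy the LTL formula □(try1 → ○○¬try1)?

Violated

try1 → ○○¬try1 must hold at every position from 0 onward. It fails at position 1, so □(try1 → ○○¬try1) is false.
Positions where try1 holds: 1, 2, 3, 4, 5.
Check ○○¬try1 at each: 1→fails, 2→fails, 3→fails, 4→ok, 5→fails.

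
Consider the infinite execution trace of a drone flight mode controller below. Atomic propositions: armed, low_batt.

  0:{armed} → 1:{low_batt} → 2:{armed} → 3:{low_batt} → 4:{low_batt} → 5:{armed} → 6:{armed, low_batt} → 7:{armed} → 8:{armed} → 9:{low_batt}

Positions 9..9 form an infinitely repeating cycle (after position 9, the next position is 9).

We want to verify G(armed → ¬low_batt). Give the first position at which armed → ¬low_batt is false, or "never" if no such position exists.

6

Check armed → ¬low_batt at each position in order: 0 ✓, 1 ✓, 2 ✓, 3 ✓, 4 ✓, 5 ✓.
At position 6 the labels are {armed, low_batt}, so armed → ¬low_batt is false there. This is the first violation.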